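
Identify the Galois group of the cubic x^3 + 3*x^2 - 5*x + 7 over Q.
Gal(K/Q) = S_3 (symmetric group of order 6)

Compute the discriminant of x^3 + (3)*x^2 + (-5)*x + (7): Δ = -3244. Since Δ is not a rational square, the Galois group is not contained in A_3; it must be the full S_3 (irreducibility of the cubic rules out anything smaller).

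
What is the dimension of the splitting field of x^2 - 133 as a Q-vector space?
[K:Q] = 2

The polynomial x^2 - 133 is irreducible over Q since 133 is not a perfect square. Its splitting field is Q(sqrt(133)), which has degree 2 over Q.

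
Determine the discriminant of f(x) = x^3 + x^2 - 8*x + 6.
Δ = 252

For x^3 + a x^2 + b x + c the discriminant is Δ = 18 a b c - 4 a^3 c + a^2 b^2 - 4 b^3 - 27 c^2.
Plug a = 1, b = -8, c = 6:
  18*(1)*(-8)*(6) - 4*(1)^3*(6) + (1)^2*(-8)^2 - 4*(-8)^3 - 27*(6)^2
  = -864 + (-24) + 64 + (2048) + (-972)
  = 252.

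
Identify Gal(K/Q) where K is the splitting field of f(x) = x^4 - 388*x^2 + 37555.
Gal(K/Q) = V_4 (Klein four-group, Z/2Z × Z/2Z)

f factors as (x^2 - 203)(x^2 - 185), so the splitting field is K = Q(sqrt(203), sqrt(185)). The elements 203, 185, 37555 are all non-squares in Q, so sqrt(203) and sqrt(185) generate independent quadratic extensions. Thus [K:Q] = 4 and Gal(K/Q) is generated by the two order-2 automorphisms sqrt(203) ↦ -sqrt(203) and sqrt(185) ↦ -sqrt(185), giving V_4.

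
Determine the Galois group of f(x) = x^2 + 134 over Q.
Gal(K/Q) = Z/2Z (cyclic of order 2)

x^2 + 134 is irreducible over Q since -134 is not a rational square. The splitting field Q(sqrt(-134)) has degree 2 over Q, and its unique nontrivial automorphism is sqrt(-134) ↦ -sqrt(-134). Hence Gal(Q(sqrt(-134))/Q) = Z/2Z.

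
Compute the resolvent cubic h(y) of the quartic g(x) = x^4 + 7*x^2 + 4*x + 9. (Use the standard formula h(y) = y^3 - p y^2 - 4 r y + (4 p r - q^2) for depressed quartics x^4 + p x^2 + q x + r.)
h(y) = y^3 - 7*y^2 - 36*y + 236

Identify coefficients: p = 7, q = 4, r = 9.
Plug into h(y) = y^3 - p y^2 - 4 r y + (4 p r - q^2):
  h(y) = y^3 - (7) y^2 - 4*(9) y + (4*(7)*(9) - (4)^2)
       = y^3 + (-7) y^2 + (-36) y + (236).
Simplifying: h(y) = y^3 - 7*y^2 - 36*y + 236.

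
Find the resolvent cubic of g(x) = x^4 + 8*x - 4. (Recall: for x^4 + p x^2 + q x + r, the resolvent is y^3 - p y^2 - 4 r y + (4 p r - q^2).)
h(y) = y^3 + 16*y - 64

Identify coefficients: p = 0, q = 8, r = -4.
Plug into h(y) = y^3 - p y^2 - 4 r y + (4 p r - q^2):
  h(y) = y^3 - (0) y^2 - 4*(-4) y + (4*(0)*(-4) - (8)^2)
       = y^3 + (0) y^2 + (16) y + (-64).
Simplifying: h(y) = y^3 + 16*y - 64.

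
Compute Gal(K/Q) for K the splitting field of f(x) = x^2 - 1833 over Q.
Gal(K/Q) = Z/2Z (cyclic of order 2)

x^2 - 1833 is irreducible over Q since 1833 is not a rational square. The splitting field Q(sqrt(1833)) has degree 2 over Q, and its unique nontrivial automorphism is sqrt(1833) ↦ -sqrt(1833). Hence Gal(Q(sqrt(1833))/Q) = Z/2Z.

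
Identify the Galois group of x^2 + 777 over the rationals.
Gal(K/Q) = Z/2Z (cyclic of order 2)

x^2 + 777 is irreducible over Q since -777 is not a rational square. The splitting field Q(sqrt(-777)) has degree 2 over Q, and its unique nontrivial automorphism is sqrt(-777) ↦ -sqrt(-777). Hence Gal(Q(sqrt(-777))/Q) = Z/2Z.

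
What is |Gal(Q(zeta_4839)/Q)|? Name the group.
|Gal(Q(zeta_4839)/Q)| = phi(4839) = 3224; group ≅ (Z/4839Z)^* ≅ Z/2Z × Z/1612Z

The n-th cyclotomic polynomial Φ_4839(x) is the minimal polynomial of zeta_4839 over Q and has degree phi(4839) = 3224. So Q(zeta_4839) is a degree-3224 Galois extension with Galois group (Z/4839Z)^*. By CRT, (Z/4839Z)^* ≅ (Z/3Z)^* × (Z/1613Z)^*. Each prime-power unit group is (Z/3Z)^* ≅ Z/2Z; (Z/1613Z)^* ≅ Z/1612Z. Hence Gal(Q(zeta_4839)/Q) ≅ Z/2Z × Z/1612Z.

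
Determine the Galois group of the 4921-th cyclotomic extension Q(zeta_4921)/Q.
|Gal(Q(zeta_4921)/Q)| = phi(4921) = 3888; group ≅ (Z/4921Z)^* ≅ Z/6Z × Z/18Z × Z/36Z

The n-th cyclotomic polynomial Φ_4921(x) is the minimal polynomial of zeta_4921 over Q and has degree phi(4921) = 3888. So Q(zeta_4921) is a degree-3888 Galois extension with Galois group (Z/4921Z)^*. By CRT, (Z/4921Z)^* ≅ (Z/7Z)^* × (Z/19Z)^* × (Z/37Z)^*. Each prime-power unit group is (Z/7Z)^* ≅ Z/6Z; (Z/19Z)^* ≅ Z/18Z; (Z/37Z)^* ≅ Z/36Z. Hence Gal(Q(zeta_4921)/Q) ≅ Z/6Z × Z/18Z × Z/36Z.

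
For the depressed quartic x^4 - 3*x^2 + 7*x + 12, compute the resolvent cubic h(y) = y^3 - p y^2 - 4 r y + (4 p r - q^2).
h(y) = y^3 + 3*y^2 - 48*y - 193

Identify coefficients: p = -3, q = 7, r = 12.
Plug into h(y) = y^3 - p y^2 - 4 r y + (4 p r - q^2):
  h(y) = y^3 - (-3) y^2 - 4*(12) y + (4*(-3)*(12) - (7)^2)
       = y^3 + (3) y^2 + (-48) y + (-193).
Simplifying: h(y) = y^3 + 3*y^2 - 48*y - 193.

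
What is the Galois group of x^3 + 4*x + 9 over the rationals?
Gal(K/Q) = S_3 (symmetric group of order 6)

Compute the discriminant of x^3 + (0)*x^2 + (4)*x + (9): Δ = -2443. Since Δ is not a rational square, the Galois group is not contained in A_3; it must be the full S_3 (irreducibility of the cubic rules out anything smaller).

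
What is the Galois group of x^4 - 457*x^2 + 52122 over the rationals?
Gal(K/Q) = V_4 (Klein four-group, Z/2Z × Z/2Z)

f factors as (x^2 - 238)(x^2 - 219), so the splitting field is K = Q(sqrt(238), sqrt(219)). The elements 238, 219, 52122 are all non-squares in Q, so sqrt(238) and sqrt(219) generate independent quadratic extensions. Thus [K:Q] = 4 and Gal(K/Q) is generated by the two order-2 automorphisms sqrt(238) ↦ -sqrt(238) and sqrt(219) ↦ -sqrt(219), giving V_4.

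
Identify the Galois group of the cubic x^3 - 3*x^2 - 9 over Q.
Gal(K/Q) = S_3 (symmetric group of order 6)

Compute the discriminant of x^3 + (-3)*x^2 + (0)*x + (-9): Δ = -3159. Since Δ is not a rational square, the Galois group is not contained in A_3; it must be the full S_3 (irreducibility of the cubic rules out anything smaller).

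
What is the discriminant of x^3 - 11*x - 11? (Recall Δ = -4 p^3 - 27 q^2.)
Δ = 2057

For a depressed cubic x^3 + p x + q the discriminant is Δ = -4 p^3 - 27 q^2 = -4*(-11)^3 - 27*(-11)^2 = 5324 - 3267 = 2057.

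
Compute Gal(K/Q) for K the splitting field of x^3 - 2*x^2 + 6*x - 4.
Gal(K/Q) = S_3 (symmetric group of order 6)

Compute the discriminant of x^3 + (-2)*x^2 + (6)*x + (-4): Δ = -416. Since Δ is not a rational square, the Galois group is not contained in A_3; it must be the full S_3 (irreducibility of the cubic rules out anything smaller).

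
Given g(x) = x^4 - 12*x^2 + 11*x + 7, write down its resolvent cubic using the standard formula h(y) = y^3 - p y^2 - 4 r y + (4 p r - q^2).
h(y) = y^3 + 12*y^2 - 28*y - 457

Identify coefficients: p = -12, q = 11, r = 7.
Plug into h(y) = y^3 - p y^2 - 4 r y + (4 p r - q^2):
  h(y) = y^3 - (-12) y^2 - 4*(7) y + (4*(-12)*(7) - (11)^2)
       = y^3 + (12) y^2 + (-28) y + (-457).
Simplifying: h(y) = y^3 + 12*y^2 - 28*y - 457.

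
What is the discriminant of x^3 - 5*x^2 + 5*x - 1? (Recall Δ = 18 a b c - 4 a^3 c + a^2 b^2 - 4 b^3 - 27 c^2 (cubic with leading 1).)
Δ = 48

For x^3 + a x^2 + b x + c the discriminant is Δ = 18 a b c - 4 a^3 c + a^2 b^2 - 4 b^3 - 27 c^2.
Plug a = -5, b = 5, c = -1:
  18*(-5)*(5)*(-1) - 4*(-5)^3*(-1) + (-5)^2*(5)^2 - 4*(5)^3 - 27*(-1)^2
  = 450 + (-500) + 625 + (-500) + (-27)
  = 48.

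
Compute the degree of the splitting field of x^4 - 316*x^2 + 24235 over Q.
[K:Q] = 4

f factors as (x^2 - 131)(x^2 - 185); the splitting field is K = Q(sqrt(131), sqrt(185)). Since 131, 185, and 24235 are all non-squares in Q, the three subfields Q(sqrt(131)), Q(sqrt(185)), Q(sqrt(24235)) are distinct degree-2 extensions, so [K:Q] = 4 (Klein four Galois group).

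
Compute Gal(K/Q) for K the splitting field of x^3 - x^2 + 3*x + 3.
Gal(K/Q) = S_3 (symmetric group of order 6)

Compute the discriminant of x^3 + (-1)*x^2 + (3)*x + (3): Δ = -492. Since Δ is not a rational square, the Galois group is not contained in A_3; it must be the full S_3 (irreducibility of the cubic rules out anything smaller).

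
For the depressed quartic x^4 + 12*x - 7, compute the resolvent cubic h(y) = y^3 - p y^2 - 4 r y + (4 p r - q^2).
h(y) = y^3 + 28*y - 144

Identify coefficients: p = 0, q = 12, r = -7.
Plug into h(y) = y^3 - p y^2 - 4 r y + (4 p r - q^2):
  h(y) = y^3 - (0) y^2 - 4*(-7) y + (4*(0)*(-7) - (12)^2)
       = y^3 + (0) y^2 + (28) y + (-144).
Simplifying: h(y) = y^3 + 28*y - 144.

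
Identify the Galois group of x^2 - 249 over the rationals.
Gal(K/Q) = Z/2Z (cyclic of order 2)

x^2 - 249 is irreducible over Q since 249 is not a rational square. The splitting field Q(sqrt(249)) has degree 2 over Q, and its unique nontrivial automorphism is sqrt(249) ↦ -sqrt(249). Hence Gal(Q(sqrt(249))/Q) = Z/2Z.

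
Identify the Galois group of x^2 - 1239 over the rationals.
Gal(K/Q) = Z/2Z (cyclic of order 2)

x^2 - 1239 is irreducible over Q since 1239 is not a rational square. The splitting field Q(sqrt(1239)) has degree 2 over Q, and its unique nontrivial automorphism is sqrt(1239) ↦ -sqrt(1239). Hence Gal(Q(sqrt(1239))/Q) = Z/2Z.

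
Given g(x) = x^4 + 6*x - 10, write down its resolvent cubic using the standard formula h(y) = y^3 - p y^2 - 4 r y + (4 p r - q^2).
h(y) = y^3 + 40*y - 36

Identify coefficients: p = 0, q = 6, r = -10.
Plug into h(y) = y^3 - p y^2 - 4 r y + (4 p r - q^2):
  h(y) = y^3 - (0) y^2 - 4*(-10) y + (4*(0)*(-10) - (6)^2)
       = y^3 + (0) y^2 + (40) y + (-36).
Simplifying: h(y) = y^3 + 40*y - 36.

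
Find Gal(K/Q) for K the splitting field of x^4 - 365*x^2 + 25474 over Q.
Gal(K/Q) = V_4 (Klein four-group, Z/2Z × Z/2Z)

f factors as (x^2 - 271)(x^2 - 94), so the splitting field is K = Q(sqrt(271), sqrt(94)). The elements 271, 94, 25474 are all non-squares in Q, so sqrt(271) and sqrt(94) generate independent quadratic extensions. Thus [K:Q] = 4 and Gal(K/Q) is generated by the two order-2 automorphisms sqrt(271) ↦ -sqrt(271) and sqrt(94) ↦ -sqrt(94), giving V_4.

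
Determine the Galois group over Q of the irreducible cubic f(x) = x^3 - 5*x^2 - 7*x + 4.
Gal(K/Q) = S_3 (symmetric group of order 6)

Compute the discriminant of x^3 + (-5)*x^2 + (-7)*x + (4): Δ = 6685. Since Δ is not a rational square, the Galois group is not contained in A_3; it must be the full S_3 (irreducibility of the cubic rules out anything smaller).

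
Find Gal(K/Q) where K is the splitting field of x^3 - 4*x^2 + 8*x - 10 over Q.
Gal(K/Q) = S_3 (symmetric group of order 6)

Compute the discriminant of x^3 + (-4)*x^2 + (8)*x + (-10): Δ = -524. Since Δ is not a rational square, the Galois group is not contained in A_3; it must be the full S_3 (irreducibility of the cubic rules out anything smaller).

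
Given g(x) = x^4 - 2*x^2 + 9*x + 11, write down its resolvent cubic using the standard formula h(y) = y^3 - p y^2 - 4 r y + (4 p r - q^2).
h(y) = y^3 + 2*y^2 - 44*y - 169

Identify coefficients: p = -2, q = 9, r = 11.
Plug into h(y) = y^3 - p y^2 - 4 r y + (4 p r - q^2):
  h(y) = y^3 - (-2) y^2 - 4*(11) y + (4*(-2)*(11) - (9)^2)
       = y^3 + (2) y^2 + (-44) y + (-169).
Simplifying: h(y) = y^3 + 2*y^2 - 44*y - 169.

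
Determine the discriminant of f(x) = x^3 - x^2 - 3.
Δ = -255

For x^3 + a x^2 + b x + c the discriminant is Δ = 18 a b c - 4 a^3 c + a^2 b^2 - 4 b^3 - 27 c^2.
Plug a = -1, b = 0, c = -3:
  18*(-1)*(0)*(-3) - 4*(-1)^3*(-3) + (-1)^2*(0)^2 - 4*(0)^3 - 27*(-3)^2
  = 0 + (-12) + 0 + (0) + (-243)
  = -255.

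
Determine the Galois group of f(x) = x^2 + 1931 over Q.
Gal(K/Q) = Z/2Z (cyclic of order 2)

x^2 + 1931 is irreducible over Q since -1931 is not a rational square. The splitting field Q(sqrt(-1931)) has degree 2 over Q, and its unique nontrivial automorphism is sqrt(-1931) ↦ -sqrt(-1931). Hence Gal(Q(sqrt(-1931))/Q) = Z/2Z.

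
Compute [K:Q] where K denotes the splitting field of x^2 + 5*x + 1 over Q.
[K:Q] = 2

The discriminant of x^2 + (5)*x + (1) is b^2 - 4c = 25 - (4) = 21. Since 21 is not a perfect square in Q, the polynomial is irreducible over Q. Its two roots generate a degree-2 extension, so [K:Q] = 2.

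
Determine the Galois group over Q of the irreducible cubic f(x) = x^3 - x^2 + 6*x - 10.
Gal(K/Q) = S_3 (symmetric group of order 6)

Compute the discriminant of x^3 + (-1)*x^2 + (6)*x + (-10): Δ = -2488. Since Δ is not a rational square, the Galois group is not contained in A_3; it must be the full S_3 (irreducibility of the cubic rules out anything smaller).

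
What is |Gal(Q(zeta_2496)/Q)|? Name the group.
|Gal(Q(zeta_2496)/Q)| = phi(2496) = 768; group ≅ (Z/2496Z)^* ≅ Z/2Z × Z/2Z × Z/12Z × Z/16Z

The n-th cyclotomic polynomial Φ_2496(x) is the minimal polynomial of zeta_2496 over Q and has degree phi(2496) = 768. So Q(zeta_2496) is a degree-768 Galois extension with Galois group (Z/2496Z)^*. By CRT, (Z/2496Z)^* ≅ (Z/64Z)^* × (Z/3Z)^* × (Z/13Z)^*. Each prime-power unit group is (Z/64Z)^* ≅ Z/2Z × Z/16Z; (Z/3Z)^* ≅ Z/2Z; (Z/13Z)^* ≅ Z/12Z. Hence Gal(Q(zeta_2496)/Q) ≅ Z/2Z × Z/2Z × Z/12Z × Z/16Z.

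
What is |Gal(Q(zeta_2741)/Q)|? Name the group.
|Gal(Q(zeta_2741)/Q)| = phi(2741) = 2740; group ≅ (Z/2741Z)^* ≅ Z/2740Z

The n-th cyclotomic polynomial Φ_2741(x) is the minimal polynomial of zeta_2741 over Q and has degree phi(2741) = 2740. So Q(zeta_2741) is a degree-2740 Galois extension with Galois group (Z/2741Z)^*. (Z/2741Z)^* is cyclic since 2741 is an odd prime power (or 4). Hence Gal(Q(zeta_2741)/Q) ≅ Z/2740Z.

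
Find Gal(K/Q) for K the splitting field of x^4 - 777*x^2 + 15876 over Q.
Gal(K/Q) = Z/2Z (cyclic of order 2)

f factors as (x^2 - 756)(x^2 - 21), so the splitting field is K = Q(sqrt(756), sqrt(21)). The squarefree part of 756 is 21 and the squarefree part of 21 is also 21, so sqrt(756) and sqrt(21) are both rational multiples of sqrt(21). Hence Q(sqrt(756)) = Q(sqrt(21)) = Q(sqrt(21)), and the splitting field collapses to a single degree-2 extension with Galois group Z/2Z.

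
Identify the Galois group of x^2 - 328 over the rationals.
Gal(K/Q) = Z/2Z (cyclic of order 2)

x^2 - 328 is irreducible over Q since 328 is not a rational square. The splitting field Q(sqrt(328)) has degree 2 over Q, and its unique nontrivial automorphism is sqrt(328) ↦ -sqrt(328). Hence Gal(Q(sqrt(328))/Q) = Z/2Z.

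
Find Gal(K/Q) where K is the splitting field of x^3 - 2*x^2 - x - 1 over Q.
Gal(K/Q) = S_3 (symmetric group of order 6)

Compute the discriminant of x^3 + (-2)*x^2 + (-1)*x + (-1): Δ = -87. Since Δ is not a rational square, the Galois group is not contained in A_3; it must be the full S_3 (irreducibility of the cubic rules out anything smaller).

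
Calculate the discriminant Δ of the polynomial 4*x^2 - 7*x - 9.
Δ = 193

For a quadratic a x^2 + b x + c the discriminant is Δ = b^2 - 4ac = (-7)^2 - 4*(4)*(-9) = 49 - (-144) = 193.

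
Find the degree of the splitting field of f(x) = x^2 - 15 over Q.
[K:Q] = 2

The polynomial x^2 - 15 is irreducible over Q since 15 is not a perfect square. Its splitting field is Q(sqrt(15)), which has degree 2 over Q.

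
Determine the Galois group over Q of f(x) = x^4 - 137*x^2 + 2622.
Gal(K/Q) = V_4 (Klein four-group, Z/2Z × Z/2Z)

f factors as (x^2 - 114)(x^2 - 23), so the splitting field is K = Q(sqrt(114), sqrt(23)). The elements 114, 23, 2622 are all non-squares in Q, so sqrt(114) and sqrt(23) generate independent quadratic extensions. Thus [K:Q] = 4 and Gal(K/Q) is generated by the two order-2 automorphisms sqrt(114) ↦ -sqrt(114) and sqrt(23) ↦ -sqrt(23), giving V_4.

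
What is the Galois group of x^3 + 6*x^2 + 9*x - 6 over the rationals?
Gal(K/Q) = S_3 (symmetric group of order 6)

Compute the discriminant of x^3 + (6)*x^2 + (9)*x + (-6): Δ = -1620. Since Δ is not a rational square, the Galois group is not contained in A_3; it must be the full S_3 (irreducibility of the cubic rules out anything smaller).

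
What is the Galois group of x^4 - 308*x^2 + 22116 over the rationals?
Gal(K/Q) = V_4 (Klein four-group, Z/2Z × Z/2Z)

f factors as (x^2 - 114)(x^2 - 194), so the splitting field is K = Q(sqrt(114), sqrt(194)). The elements 114, 194, 22116 are all non-squares in Q, so sqrt(114) and sqrt(194) generate independent quadratic extensions. Thus [K:Q] = 4 and Gal(K/Q) is generated by the two order-2 automorphisms sqrt(114) ↦ -sqrt(114) and sqrt(194) ↦ -sqrt(194), giving V_4.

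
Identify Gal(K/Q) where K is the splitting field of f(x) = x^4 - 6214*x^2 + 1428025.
Gal(K/Q) = Z/2Z (cyclic of order 2)

f factors as (x^2 - 239)(x^2 - 5975), so the splitting field is K = Q(sqrt(239), sqrt(5975)). The squarefree part of 239 is 239 and the squarefree part of 5975 is also 239, so sqrt(239) and sqrt(5975) are both rational multiples of sqrt(239). Hence Q(sqrt(239)) = Q(sqrt(5975)) = Q(sqrt(239)), and the splitting field collapses to a single degree-2 extension with Galois group Z/2Z.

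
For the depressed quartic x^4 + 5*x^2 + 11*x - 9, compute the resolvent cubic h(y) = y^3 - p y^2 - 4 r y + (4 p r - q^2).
h(y) = y^3 - 5*y^2 + 36*y - 301

Identify coefficients: p = 5, q = 11, r = -9.
Plug into h(y) = y^3 - p y^2 - 4 r y + (4 p r - q^2):
  h(y) = y^3 - (5) y^2 - 4*(-9) y + (4*(5)*(-9) - (11)^2)
       = y^3 + (-5) y^2 + (36) y + (-301).
Simplifying: h(y) = y^3 - 5*y^2 + 36*y - 301.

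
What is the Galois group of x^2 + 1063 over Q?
Gal(K/Q) = Z/2Z (cyclic of order 2)

x^2 + 1063 is irreducible over Q since -1063 is not a rational square. The splitting field Q(sqrt(-1063)) has degree 2 over Q, and its unique nontrivial automorphism is sqrt(-1063) ↦ -sqrt(-1063). Hence Gal(Q(sqrt(-1063))/Q) = Z/2Z.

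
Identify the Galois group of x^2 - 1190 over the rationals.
Gal(K/Q) = Z/2Z (cyclic of order 2)

x^2 - 1190 is irreducible over Q since 1190 is not a rational square. The splitting field Q(sqrt(1190)) has degree 2 over Q, and its unique nontrivial automorphism is sqrt(1190) ↦ -sqrt(1190). Hence Gal(Q(sqrt(1190))/Q) = Z/2Z.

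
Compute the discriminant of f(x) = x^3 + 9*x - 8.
Δ = -4644

For a depressed cubic x^3 + p x + q the discriminant is Δ = -4 p^3 - 27 q^2 = -4*(9)^3 - 27*(-8)^2 = -2916 - 1728 = -4644.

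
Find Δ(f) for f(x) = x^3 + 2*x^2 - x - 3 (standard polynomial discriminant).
Δ = -31

For x^3 + a x^2 + b x + c the discriminant is Δ = 18 a b c - 4 a^3 c + a^2 b^2 - 4 b^3 - 27 c^2.
Plug a = 2, b = -1, c = -3:
  18*(2)*(-1)*(-3) - 4*(2)^3*(-3) + (2)^2*(-1)^2 - 4*(-1)^3 - 27*(-3)^2
  = 108 + (96) + 4 + (4) + (-243)
  = -31.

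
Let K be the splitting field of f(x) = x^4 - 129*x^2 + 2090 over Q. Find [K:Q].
[K:Q] = 4

f factors as (x^2 - 19)(x^2 - 110); the splitting field is K = Q(sqrt(19), sqrt(110)). Since 19, 110, and 2090 are all non-squares in Q, the three subfields Q(sqrt(19)), Q(sqrt(110)), Q(sqrt(2090)) are distinct degree-2 extensions, so [K:Q] = 4 (Klein four Galois group).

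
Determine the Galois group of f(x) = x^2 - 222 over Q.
Gal(K/Q) = Z/2Z (cyclic of order 2)

x^2 - 222 is irreducible over Q since 222 is not a rational square. The splitting field Q(sqrt(222)) has degree 2 over Q, and its unique nontrivial automorphism is sqrt(222) ↦ -sqrt(222). Hence Gal(Q(sqrt(222))/Q) = Z/2Z.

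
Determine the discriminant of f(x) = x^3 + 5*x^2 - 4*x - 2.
Δ = 2268

For x^3 + a x^2 + b x + c the discriminant is Δ = 18 a b c - 4 a^3 c + a^2 b^2 - 4 b^3 - 27 c^2.
Plug a = 5, b = -4, c = -2:
  18*(5)*(-4)*(-2) - 4*(5)^3*(-2) + (5)^2*(-4)^2 - 4*(-4)^3 - 27*(-2)^2
  = 720 + (1000) + 400 + (256) + (-108)
  = 2268.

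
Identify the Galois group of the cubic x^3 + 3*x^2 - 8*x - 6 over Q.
Gal(K/Q) = S_3 (symmetric group of order 6)

Compute the discriminant of x^3 + (3)*x^2 + (-8)*x + (-6): Δ = 4892. Since Δ is not a rational square, the Galois group is not contained in A_3; it must be the full S_3 (irreducibility of the cubic rules out anything smaller).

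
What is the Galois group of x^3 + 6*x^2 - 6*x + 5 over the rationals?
Gal(K/Q) = S_3 (symmetric group of order 6)

Compute the discriminant of x^3 + (6)*x^2 + (-6)*x + (5): Δ = -6075. Since Δ is not a rational square, the Galois group is not contained in A_3; it must be the full S_3 (irreducibility of the cubic rules out anything smaller).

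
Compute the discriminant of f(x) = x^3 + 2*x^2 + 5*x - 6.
Δ = -2260

For x^3 + a x^2 + b x + c the discriminant is Δ = 18 a b c - 4 a^3 c + a^2 b^2 - 4 b^3 - 27 c^2.
Plug a = 2, b = 5, c = -6:
  18*(2)*(5)*(-6) - 4*(2)^3*(-6) + (2)^2*(5)^2 - 4*(5)^3 - 27*(-6)^2
  = -1080 + (192) + 100 + (-500) + (-972)
  = -2260.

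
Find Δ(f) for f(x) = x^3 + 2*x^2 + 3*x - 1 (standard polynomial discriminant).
Δ = -175

For x^3 + a x^2 + b x + c the discriminant is Δ = 18 a b c - 4 a^3 c + a^2 b^2 - 4 b^3 - 27 c^2.
Plug a = 2, b = 3, c = -1:
  18*(2)*(3)*(-1) - 4*(2)^3*(-1) + (2)^2*(3)^2 - 4*(3)^3 - 27*(-1)^2
  = -108 + (32) + 36 + (-108) + (-27)
  = -175.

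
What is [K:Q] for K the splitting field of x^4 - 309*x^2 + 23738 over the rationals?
[K:Q] = 4

f factors as (x^2 - 143)(x^2 - 166); the splitting field is K = Q(sqrt(143), sqrt(166)). Since 143, 166, and 23738 are all non-squares in Q, the three subfields Q(sqrt(143)), Q(sqrt(166)), Q(sqrt(23738)) are distinct degree-2 extensions, so [K:Q] = 4 (Klein four Galois group).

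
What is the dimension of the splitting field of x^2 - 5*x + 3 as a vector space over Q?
[K:Q] = 2

The discriminant of x^2 + (-5)*x + (3) is b^2 - 4c = 25 - (12) = 13. Since 13 is not a perfect square in Q, the polynomial is irreducible over Q. Its two roots generate a degree-2 extension, so [K:Q] = 2.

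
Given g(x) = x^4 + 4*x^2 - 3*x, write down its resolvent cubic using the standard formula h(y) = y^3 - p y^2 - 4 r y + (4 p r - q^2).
h(y) = y^3 - 4*y^2 - 9

Identify coefficients: p = 4, q = -3, r = 0.
Plug into h(y) = y^3 - p y^2 - 4 r y + (4 p r - q^2):
  h(y) = y^3 - (4) y^2 - 4*(0) y + (4*(4)*(0) - (-3)^2)
       = y^3 + (-4) y^2 + (0) y + (-9).
Simplifying: h(y) = y^3 - 4*y^2 - 9.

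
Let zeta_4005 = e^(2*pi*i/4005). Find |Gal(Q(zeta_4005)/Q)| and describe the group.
|Gal(Q(zeta_4005)/Q)| = phi(4005) = 2112; group ≅ (Z/4005Z)^* ≅ Z/4Z × Z/6Z × Z/88Z

The n-th cyclotomic polynomial Φ_4005(x) is the minimal polynomial of zeta_4005 over Q and has degree phi(4005) = 2112. So Q(zeta_4005) is a degree-2112 Galois extension with Galois group (Z/4005Z)^*. By CRT, (Z/4005Z)^* ≅ (Z/9Z)^* × (Z/5Z)^* × (Z/89Z)^*. Each prime-power unit group is (Z/9Z)^* ≅ Z/6Z; (Z/5Z)^* ≅ Z/4Z; (Z/89Z)^* ≅ Z/88Z. Hence Gal(Q(zeta_4005)/Q) ≅ Z/4Z × Z/6Z × Z/88Z.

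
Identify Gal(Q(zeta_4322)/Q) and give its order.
|Gal(Q(zeta_4322)/Q)| = phi(4322) = 2160; group ≅ (Z/4322Z)^* ≅ Z/2160Z

The n-th cyclotomic polynomial Φ_4322(x) is the minimal polynomial of zeta_4322 over Q and has degree phi(4322) = 2160. So Q(zeta_4322) is a degree-2160 Galois extension with Galois group (Z/4322Z)^*. By CRT, (Z/4322Z)^* ≅ (Z/2Z)^* × (Z/2161Z)^*. Each prime-power unit group is (Z/2Z)^* ≅ trivial group (order 1); (Z/2161Z)^* ≅ Z/2160Z. Hence Gal(Q(zeta_4322)/Q) ≅ Z/2160Z.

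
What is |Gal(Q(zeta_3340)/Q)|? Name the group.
|Gal(Q(zeta_3340)/Q)| = phi(3340) = 1328; group ≅ (Z/3340Z)^* ≅ Z/2Z × Z/4Z × Z/166Z

The n-th cyclotomic polynomial Φ_3340(x) is the minimal polynomial of zeta_3340 over Q and has degree phi(3340) = 1328. So Q(zeta_3340) is a degree-1328 Galois extension with Galois group (Z/3340Z)^*. By CRT, (Z/3340Z)^* ≅ (Z/4Z)^* × (Z/5Z)^* × (Z/167Z)^*. Each prime-power unit group is (Z/4Z)^* ≅ Z/2Z; (Z/5Z)^* ≅ Z/4Z; (Z/167Z)^* ≅ Z/166Z. Hence Gal(Q(zeta_3340)/Q) ≅ Z/2Z × Z/4Z × Z/166Z.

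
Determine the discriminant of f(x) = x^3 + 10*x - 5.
Δ = -4675

For a depressed cubic x^3 + p x + q the discriminant is Δ = -4 p^3 - 27 q^2 = -4*(10)^3 - 27*(-5)^2 = -4000 - 675 = -4675.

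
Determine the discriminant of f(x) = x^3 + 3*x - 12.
Δ = -3996

For a depressed cubic x^3 + p x + q the discriminant is Δ = -4 p^3 - 27 q^2 = -4*(3)^3 - 27*(-12)^2 = -108 - 3888 = -3996.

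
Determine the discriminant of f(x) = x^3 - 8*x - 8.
Δ = 320

For a depressed cubic x^3 + p x + q the discriminant is Δ = -4 p^3 - 27 q^2 = -4*(-8)^3 - 27*(-8)^2 = 2048 - 1728 = 320.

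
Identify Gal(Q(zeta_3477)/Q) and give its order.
|Gal(Q(zeta_3477)/Q)| = phi(3477) = 2160; group ≅ (Z/3477Z)^* ≅ Z/2Z × Z/18Z × Z/60Z

The n-th cyclotomic polynomial Φ_3477(x) is the minimal polynomial of zeta_3477 over Q and has degree phi(3477) = 2160. So Q(zeta_3477) is a degree-2160 Galois extension with Galois group (Z/3477Z)^*. By CRT, (Z/3477Z)^* ≅ (Z/3Z)^* × (Z/19Z)^* × (Z/61Z)^*. Each prime-power unit group is (Z/3Z)^* ≅ Z/2Z; (Z/19Z)^* ≅ Z/18Z; (Z/61Z)^* ≅ Z/60Z. Hence Gal(Q(zeta_3477)/Q) ≅ Z/2Z × Z/18Z × Z/60Z.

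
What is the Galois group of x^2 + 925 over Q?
Gal(K/Q) = Z/2Z (cyclic of order 2)

x^2 + 925 is irreducible over Q since -925 is not a rational square. The splitting field Q(sqrt(-925)) has degree 2 over Q, and its unique nontrivial automorphism is sqrt(-925) ↦ -sqrt(-925). Hence Gal(Q(sqrt(-925))/Q) = Z/2Z.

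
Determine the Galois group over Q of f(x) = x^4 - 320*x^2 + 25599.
Gal(K/Q) = V_4 (Klein four-group, Z/2Z × Z/2Z)

f factors as (x^2 - 161)(x^2 - 159), so the splitting field is K = Q(sqrt(161), sqrt(159)). The elements 161, 159, 25599 are all non-squares in Q, so sqrt(161) and sqrt(159) generate independent quadratic extensions. Thus [K:Q] = 4 and Gal(K/Q) is generated by the two order-2 automorphisms sqrt(161) ↦ -sqrt(161) and sqrt(159) ↦ -sqrt(159), giving V_4.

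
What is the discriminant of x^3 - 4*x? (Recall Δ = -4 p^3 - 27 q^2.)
Δ = 256

For a depressed cubic x^3 + p x + q the discriminant is Δ = -4 p^3 - 27 q^2 = -4*(-4)^3 - 27*(0)^2 = 256 - 0 = 256.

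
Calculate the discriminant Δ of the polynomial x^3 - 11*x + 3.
Δ = 5081

For a depressed cubic x^3 + p x + q the discriminant is Δ = -4 p^3 - 27 q^2 = -4*(-11)^3 - 27*(3)^2 = 5324 - 243 = 5081.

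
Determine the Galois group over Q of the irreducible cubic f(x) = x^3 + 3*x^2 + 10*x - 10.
Gal(K/Q) = S_3 (symmetric group of order 6)

Compute the discriminant of x^3 + (3)*x^2 + (10)*x + (-10): Δ = -10120. Since Δ is not a rational square, the Galois group is not contained in A_3; it must be the full S_3 (irreducibility of the cubic rules out anything smaller).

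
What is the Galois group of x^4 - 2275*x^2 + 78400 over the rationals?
Gal(K/Q) = Z/2Z (cyclic of order 2)

f factors as (x^2 - 35)(x^2 - 2240), so the splitting field is K = Q(sqrt(35), sqrt(2240)). The squarefree part of 35 is 35 and the squarefree part of 2240 is also 35, so sqrt(35) and sqrt(2240) are both rational multiples of sqrt(35). Hence Q(sqrt(35)) = Q(sqrt(2240)) = Q(sqrt(35)), and the splitting field collapses to a single degree-2 extension with Galois group Z/2Z.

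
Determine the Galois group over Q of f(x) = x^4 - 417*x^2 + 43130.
Gal(K/Q) = V_4 (Klein four-group, Z/2Z × Z/2Z)

f factors as (x^2 - 227)(x^2 - 190), so the splitting field is K = Q(sqrt(227), sqrt(190)). The elements 227, 190, 43130 are all non-squares in Q, so sqrt(227) and sqrt(190) generate independent quadratic extensions. Thus [K:Q] = 4 and Gal(K/Q) is generated by the two order-2 automorphisms sqrt(227) ↦ -sqrt(227) and sqrt(190) ↦ -sqrt(190), giving V_4.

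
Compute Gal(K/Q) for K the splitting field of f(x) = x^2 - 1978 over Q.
Gal(K/Q) = Z/2Z (cyclic of order 2)

x^2 - 1978 is irreducible over Q since 1978 is not a rational square. The splitting field Q(sqrt(1978)) has degree 2 over Q, and its unique nontrivial automorphism is sqrt(1978) ↦ -sqrt(1978). Hence Gal(Q(sqrt(1978))/Q) = Z/2Z.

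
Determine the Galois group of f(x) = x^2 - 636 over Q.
Gal(K/Q) = Z/2Z (cyclic of order 2)

x^2 - 636 is irreducible over Q since 636 is not a rational square. The splitting field Q(sqrt(636)) has degree 2 over Q, and its unique nontrivial automorphism is sqrt(636) ↦ -sqrt(636). Hence Gal(Q(sqrt(636))/Q) = Z/2Z.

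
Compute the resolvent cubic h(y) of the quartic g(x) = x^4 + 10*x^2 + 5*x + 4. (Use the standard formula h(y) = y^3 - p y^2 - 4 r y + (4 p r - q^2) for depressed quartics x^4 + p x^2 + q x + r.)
h(y) = y^3 - 10*y^2 - 16*y + 135

Identify coefficients: p = 10, q = 5, r = 4.
Plug into h(y) = y^3 - p y^2 - 4 r y + (4 p r - q^2):
  h(y) = y^3 - (10) y^2 - 4*(4) y + (4*(10)*(4) - (5)^2)
       = y^3 + (-10) y^2 + (-16) y + (135).
Simplifying: h(y) = y^3 - 10*y^2 - 16*y + 135.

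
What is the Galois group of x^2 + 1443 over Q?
Gal(K/Q) = Z/2Z (cyclic of order 2)

x^2 + 1443 is irreducible over Q since -1443 is not a rational square. The splitting field Q(sqrt(-1443)) has degree 2 over Q, and its unique nontrivial automorphism is sqrt(-1443) ↦ -sqrt(-1443). Hence Gal(Q(sqrt(-1443))/Q) = Z/2Z.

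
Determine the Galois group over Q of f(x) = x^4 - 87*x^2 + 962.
Gal(K/Q) = V_4 (Klein four-group, Z/2Z × Z/2Z)

f factors as (x^2 - 13)(x^2 - 74), so the splitting field is K = Q(sqrt(13), sqrt(74)). The elements 13, 74, 962 are all non-squares in Q, so sqrt(13) and sqrt(74) generate independent quadratic extensions. Thus [K:Q] = 4 and Gal(K/Q) is generated by the two order-2 automorphisms sqrt(13) ↦ -sqrt(13) and sqrt(74) ↦ -sqrt(74), giving V_4.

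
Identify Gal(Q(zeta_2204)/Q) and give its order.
|Gal(Q(zeta_2204)/Q)| = phi(2204) = 1008; group ≅ (Z/2204Z)^* ≅ Z/2Z × Z/18Z × Z/28Z

The n-th cyclotomic polynomial Φ_2204(x) is the minimal polynomial of zeta_2204 over Q and has degree phi(2204) = 1008. So Q(zeta_2204) is a degree-1008 Galois extension with Galois group (Z/2204Z)^*. By CRT, (Z/2204Z)^* ≅ (Z/4Z)^* × (Z/19Z)^* × (Z/29Z)^*. Each prime-power unit group is (Z/4Z)^* ≅ Z/2Z; (Z/19Z)^* ≅ Z/18Z; (Z/29Z)^* ≅ Z/28Z. Hence Gal(Q(zeta_2204)/Q) ≅ Z/2Z × Z/18Z × Z/28Z.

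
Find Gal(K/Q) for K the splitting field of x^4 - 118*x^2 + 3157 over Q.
Gal(K/Q) = V_4 (Klein four-group, Z/2Z × Z/2Z)

f factors as (x^2 - 41)(x^2 - 77), so the splitting field is K = Q(sqrt(41), sqrt(77)). The elements 41, 77, 3157 are all non-squares in Q, so sqrt(41) and sqrt(77) generate independent quadratic extensions. Thus [K:Q] = 4 and Gal(K/Q) is generated by the two order-2 automorphisms sqrt(41) ↦ -sqrt(41) and sqrt(77) ↦ -sqrt(77), giving V_4.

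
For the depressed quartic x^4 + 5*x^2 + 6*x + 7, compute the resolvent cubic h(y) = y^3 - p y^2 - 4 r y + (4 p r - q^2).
h(y) = y^3 - 5*y^2 - 28*y + 104

Identify coefficients: p = 5, q = 6, r = 7.
Plug into h(y) = y^3 - p y^2 - 4 r y + (4 p r - q^2):
  h(y) = y^3 - (5) y^2 - 4*(7) y + (4*(5)*(7) - (6)^2)
       = y^3 + (-5) y^2 + (-28) y + (104).
Simplifying: h(y) = y^3 - 5*y^2 - 28*y + 104.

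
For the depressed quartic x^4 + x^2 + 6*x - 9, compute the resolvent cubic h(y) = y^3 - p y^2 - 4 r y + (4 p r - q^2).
h(y) = y^3 - y^2 + 36*y - 72

Identify coefficients: p = 1, q = 6, r = -9.
Plug into h(y) = y^3 - p y^2 - 4 r y + (4 p r - q^2):
  h(y) = y^3 - (1) y^2 - 4*(-9) y + (4*(1)*(-9) - (6)^2)
       = y^3 + (-1) y^2 + (36) y + (-72).
Simplifying: h(y) = y^3 - y^2 + 36*y - 72.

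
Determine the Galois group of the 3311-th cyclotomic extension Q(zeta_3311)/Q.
|Gal(Q(zeta_3311)/Q)| = phi(3311) = 2520; group ≅ (Z/3311Z)^* ≅ Z/6Z × Z/10Z × Z/42Z

The n-th cyclotomic polynomial Φ_3311(x) is the minimal polynomial of zeta_3311 over Q and has degree phi(3311) = 2520. So Q(zeta_3311) is a degree-2520 Galois extension with Galois group (Z/3311Z)^*. By CRT, (Z/3311Z)^* ≅ (Z/7Z)^* × (Z/11Z)^* × (Z/43Z)^*. Each prime-power unit group is (Z/7Z)^* ≅ Z/6Z; (Z/11Z)^* ≅ Z/10Z; (Z/43Z)^* ≅ Z/42Z. Hence Gal(Q(zeta_3311)/Q) ≅ Z/6Z × Z/10Z × Z/42Z.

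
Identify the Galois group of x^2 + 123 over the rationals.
Gal(K/Q) = Z/2Z (cyclic of order 2)

x^2 + 123 is irreducible over Q since -123 is not a rational square. The splitting field Q(sqrt(-123)) has degree 2 over Q, and its unique nontrivial automorphism is sqrt(-123) ↦ -sqrt(-123). Hence Gal(Q(sqrt(-123))/Q) = Z/2Z.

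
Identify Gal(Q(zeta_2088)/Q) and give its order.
|Gal(Q(zeta_2088)/Q)| = phi(2088) = 672; group ≅ (Z/2088Z)^* ≅ Z/2Z × Z/2Z × Z/6Z × Z/28Z

The n-th cyclotomic polynomial Φ_2088(x) is the minimal polynomial of zeta_2088 over Q and has degree phi(2088) = 672. So Q(zeta_2088) is a degree-672 Galois extension with Galois group (Z/2088Z)^*. By CRT, (Z/2088Z)^* ≅ (Z/8Z)^* × (Z/9Z)^* × (Z/29Z)^*. Each prime-power unit group is (Z/8Z)^* ≅ Z/2Z × Z/2Z; (Z/9Z)^* ≅ Z/6Z; (Z/29Z)^* ≅ Z/28Z. Hence Gal(Q(zeta_2088)/Q) ≅ Z/2Z × Z/2Z × Z/6Z × Z/28Z.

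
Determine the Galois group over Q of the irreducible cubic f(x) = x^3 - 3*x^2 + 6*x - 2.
Gal(K/Q) = S_3 (symmetric group of order 6)

Compute the discriminant of x^3 + (-3)*x^2 + (6)*x + (-2): Δ = -216. Since Δ is not a rational square, the Galois group is not contained in A_3; it must be the full S_3 (irreducibility of the cubic rules out anything smaller).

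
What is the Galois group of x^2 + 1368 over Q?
Gal(K/Q) = Z/2Z (cyclic of order 2)

x^2 + 1368 is irreducible over Q since -1368 is not a rational square. The splitting field Q(sqrt(-1368)) has degree 2 over Q, and its unique nontrivial automorphism is sqrt(-1368) ↦ -sqrt(-1368). Hence Gal(Q(sqrt(-1368))/Q) = Z/2Z.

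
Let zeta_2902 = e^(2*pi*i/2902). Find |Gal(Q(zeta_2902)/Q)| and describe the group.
|Gal(Q(zeta_2902)/Q)| = phi(2902) = 1450; group ≅ (Z/2902Z)^* ≅ Z/1450Z

The n-th cyclotomic polynomial Φ_2902(x) is the minimal polynomial of zeta_2902 over Q and has degree phi(2902) = 1450. So Q(zeta_2902) is a degree-1450 Galois extension with Galois group (Z/2902Z)^*. By CRT, (Z/2902Z)^* ≅ (Z/2Z)^* × (Z/1451Z)^*. Each prime-power unit group is (Z/2Z)^* ≅ trivial group (order 1); (Z/1451Z)^* ≅ Z/1450Z. Hence Gal(Q(zeta_2902)/Q) ≅ Z/1450Z.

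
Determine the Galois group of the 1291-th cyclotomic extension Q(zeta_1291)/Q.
|Gal(Q(zeta_1291)/Q)| = phi(1291) = 1290; group ≅ (Z/1291Z)^* ≅ Z/1290Z

The n-th cyclotomic polynomial Φ_1291(x) is the minimal polynomial of zeta_1291 over Q and has degree phi(1291) = 1290. So Q(zeta_1291) is a degree-1290 Galois extension with Galois group (Z/1291Z)^*. (Z/1291Z)^* is cyclic since 1291 is an odd prime power (or 4). Hence Gal(Q(zeta_1291)/Q) ≅ Z/1290Z.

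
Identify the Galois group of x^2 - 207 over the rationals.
Gal(K/Q) = Z/2Z (cyclic of order 2)

x^2 - 207 is irreducible over Q since 207 is not a rational square. The splitting field Q(sqrt(207)) has degree 2 over Q, and its unique nontrivial automorphism is sqrt(207) ↦ -sqrt(207). Hence Gal(Q(sqrt(207))/Q) = Z/2Z.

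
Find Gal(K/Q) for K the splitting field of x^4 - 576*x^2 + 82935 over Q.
Gal(K/Q) = V_4 (Klein four-group, Z/2Z × Z/2Z)

f factors as (x^2 - 285)(x^2 - 291), so the splitting field is K = Q(sqrt(285), sqrt(291)). The elements 285, 291, 82935 are all non-squares in Q, so sqrt(285) and sqrt(291) generate independent quadratic extensions. Thus [K:Q] = 4 and Gal(K/Q) is generated by the two order-2 automorphisms sqrt(285) ↦ -sqrt(285) and sqrt(291) ↦ -sqrt(291), giving V_4.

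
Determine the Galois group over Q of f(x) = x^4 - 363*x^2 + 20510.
Gal(K/Q) = V_4 (Klein four-group, Z/2Z × Z/2Z)

f factors as (x^2 - 70)(x^2 - 293), so the splitting field is K = Q(sqrt(70), sqrt(293)). The elements 70, 293, 20510 are all non-squares in Q, so sqrt(70) and sqrt(293) generate independent quadratic extensions. Thus [K:Q] = 4 and Gal(K/Q) is generated by the two order-2 automorphisms sqrt(70) ↦ -sqrt(70) and sqrt(293) ↦ -sqrt(293), giving V_4.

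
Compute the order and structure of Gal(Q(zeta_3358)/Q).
|Gal(Q(zeta_3358)/Q)| = phi(3358) = 1584; group ≅ (Z/3358Z)^* ≅ Z/22Z × Z/72Z

The n-th cyclotomic polynomial Φ_3358(x) is the minimal polynomial of zeta_3358 over Q and has degree phi(3358) = 1584. So Q(zeta_3358) is a degree-1584 Galois extension with Galois group (Z/3358Z)^*. By CRT, (Z/3358Z)^* ≅ (Z/2Z)^* × (Z/23Z)^* × (Z/73Z)^*. Each prime-power unit group is (Z/2Z)^* ≅ trivial group (order 1); (Z/23Z)^* ≅ Z/22Z; (Z/73Z)^* ≅ Z/72Z. Hence Gal(Q(zeta_3358)/Q) ≅ Z/22Z × Z/72Z.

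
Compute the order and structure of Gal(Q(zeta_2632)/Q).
|Gal(Q(zeta_2632)/Q)| = phi(2632) = 1104; group ≅ (Z/2632Z)^* ≅ Z/2Z × Z/2Z × Z/6Z × Z/46Z

The n-th cyclotomic polynomial Φ_2632(x) is the minimal polynomial of zeta_2632 over Q and has degree phi(2632) = 1104. So Q(zeta_2632) is a degree-1104 Galois extension with Galois group (Z/2632Z)^*. By CRT, (Z/2632Z)^* ≅ (Z/8Z)^* × (Z/7Z)^* × (Z/47Z)^*. Each prime-power unit group is (Z/8Z)^* ≅ Z/2Z × Z/2Z; (Z/7Z)^* ≅ Z/6Z; (Z/47Z)^* ≅ Z/46Z. Hence Gal(Q(zeta_2632)/Q) ≅ Z/2Z × Z/2Z × Z/6Z × Z/46Z.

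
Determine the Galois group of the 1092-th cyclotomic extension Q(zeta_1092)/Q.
|Gal(Q(zeta_1092)/Q)| = phi(1092) = 288; group ≅ (Z/1092Z)^* ≅ Z/2Z × Z/2Z × Z/6Z × Z/12Z

The n-th cyclotomic polynomial Φ_1092(x) is the minimal polynomial of zeta_1092 over Q and has degree phi(1092) = 288. So Q(zeta_1092) is a degree-288 Galois extension with Galois group (Z/1092Z)^*. By CRT, (Z/1092Z)^* ≅ (Z/4Z)^* × (Z/3Z)^* × (Z/7Z)^* × (Z/13Z)^*. Each prime-power unit group is (Z/4Z)^* ≅ Z/2Z; (Z/3Z)^* ≅ Z/2Z; (Z/7Z)^* ≅ Z/6Z; (Z/13Z)^* ≅ Z/12Z. Hence Gal(Q(zeta_1092)/Q) ≅ Z/2Z × Z/2Z × Z/6Z × Z/12Z.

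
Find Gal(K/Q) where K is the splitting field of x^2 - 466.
Gal(K/Q) = Z/2Z (cyclic of order 2)

x^2 - 466 is irreducible over Q since 466 is not a rational square. The splitting field Q(sqrt(466)) has degree 2 over Q, and its unique nontrivial automorphism is sqrt(466) ↦ -sqrt(466). Hence Gal(Q(sqrt(466))/Q) = Z/2Z.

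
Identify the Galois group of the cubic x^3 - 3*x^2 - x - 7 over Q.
Gal(K/Q) = S_3 (symmetric group of order 6)

Compute the discriminant of x^3 + (-3)*x^2 + (-1)*x + (-7): Δ = -2444. Since Δ is not a rational square, the Galois group is not contained in A_3; it must be the full S_3 (irreducibility of the cubic rules out anything smaller).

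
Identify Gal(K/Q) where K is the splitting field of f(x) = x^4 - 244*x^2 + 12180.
Gal(K/Q) = V_4 (Klein four-group, Z/2Z × Z/2Z)

f factors as (x^2 - 174)(x^2 - 70), so the splitting field is K = Q(sqrt(174), sqrt(70)). The elements 174, 70, 12180 are all non-squares in Q, so sqrt(174) and sqrt(70) generate independent quadratic extensions. Thus [K:Q] = 4 and Gal(K/Q) is generated by the two order-2 automorphisms sqrt(174) ↦ -sqrt(174) and sqrt(70) ↦ -sqrt(70), giving V_4.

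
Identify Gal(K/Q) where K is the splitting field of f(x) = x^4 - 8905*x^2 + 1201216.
Gal(K/Q) = Z/2Z (cyclic of order 2)

f factors as (x^2 - 137)(x^2 - 8768), so the splitting field is K = Q(sqrt(137), sqrt(8768)). The squarefree part of 137 is 137 and the squarefree part of 8768 is also 137, so sqrt(137) and sqrt(8768) are both rational multiples of sqrt(137). Hence Q(sqrt(137)) = Q(sqrt(8768)) = Q(sqrt(137)), and the splitting field collapses to a single degree-2 extension with Galois group Z/2Z.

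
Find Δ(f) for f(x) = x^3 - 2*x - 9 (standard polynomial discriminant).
Δ = -2155

For a depressed cubic x^3 + p x + q the discriminant is Δ = -4 p^3 - 27 q^2 = -4*(-2)^3 - 27*(-9)^2 = 32 - 2187 = -2155.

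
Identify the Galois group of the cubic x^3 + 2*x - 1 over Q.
Gal(K/Q) = S_3 (symmetric group of order 6)

Compute the discriminant of x^3 + (0)*x^2 + (2)*x + (-1): Δ = -59. Since Δ is not a rational square, the Galois group is not contained in A_3; it must be the full S_3 (irreducibility of the cubic rules out anything smaller).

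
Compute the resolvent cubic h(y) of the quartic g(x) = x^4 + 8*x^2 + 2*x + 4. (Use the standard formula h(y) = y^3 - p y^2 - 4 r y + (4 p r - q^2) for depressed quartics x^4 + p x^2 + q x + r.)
h(y) = y^3 - 8*y^2 - 16*y + 124

Identify coefficients: p = 8, q = 2, r = 4.
Plug into h(y) = y^3 - p y^2 - 4 r y + (4 p r - q^2):
  h(y) = y^3 - (8) y^2 - 4*(4) y + (4*(8)*(4) - (2)^2)
       = y^3 + (-8) y^2 + (-16) y + (124).
Simplifying: h(y) = y^3 - 8*y^2 - 16*y + 124.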